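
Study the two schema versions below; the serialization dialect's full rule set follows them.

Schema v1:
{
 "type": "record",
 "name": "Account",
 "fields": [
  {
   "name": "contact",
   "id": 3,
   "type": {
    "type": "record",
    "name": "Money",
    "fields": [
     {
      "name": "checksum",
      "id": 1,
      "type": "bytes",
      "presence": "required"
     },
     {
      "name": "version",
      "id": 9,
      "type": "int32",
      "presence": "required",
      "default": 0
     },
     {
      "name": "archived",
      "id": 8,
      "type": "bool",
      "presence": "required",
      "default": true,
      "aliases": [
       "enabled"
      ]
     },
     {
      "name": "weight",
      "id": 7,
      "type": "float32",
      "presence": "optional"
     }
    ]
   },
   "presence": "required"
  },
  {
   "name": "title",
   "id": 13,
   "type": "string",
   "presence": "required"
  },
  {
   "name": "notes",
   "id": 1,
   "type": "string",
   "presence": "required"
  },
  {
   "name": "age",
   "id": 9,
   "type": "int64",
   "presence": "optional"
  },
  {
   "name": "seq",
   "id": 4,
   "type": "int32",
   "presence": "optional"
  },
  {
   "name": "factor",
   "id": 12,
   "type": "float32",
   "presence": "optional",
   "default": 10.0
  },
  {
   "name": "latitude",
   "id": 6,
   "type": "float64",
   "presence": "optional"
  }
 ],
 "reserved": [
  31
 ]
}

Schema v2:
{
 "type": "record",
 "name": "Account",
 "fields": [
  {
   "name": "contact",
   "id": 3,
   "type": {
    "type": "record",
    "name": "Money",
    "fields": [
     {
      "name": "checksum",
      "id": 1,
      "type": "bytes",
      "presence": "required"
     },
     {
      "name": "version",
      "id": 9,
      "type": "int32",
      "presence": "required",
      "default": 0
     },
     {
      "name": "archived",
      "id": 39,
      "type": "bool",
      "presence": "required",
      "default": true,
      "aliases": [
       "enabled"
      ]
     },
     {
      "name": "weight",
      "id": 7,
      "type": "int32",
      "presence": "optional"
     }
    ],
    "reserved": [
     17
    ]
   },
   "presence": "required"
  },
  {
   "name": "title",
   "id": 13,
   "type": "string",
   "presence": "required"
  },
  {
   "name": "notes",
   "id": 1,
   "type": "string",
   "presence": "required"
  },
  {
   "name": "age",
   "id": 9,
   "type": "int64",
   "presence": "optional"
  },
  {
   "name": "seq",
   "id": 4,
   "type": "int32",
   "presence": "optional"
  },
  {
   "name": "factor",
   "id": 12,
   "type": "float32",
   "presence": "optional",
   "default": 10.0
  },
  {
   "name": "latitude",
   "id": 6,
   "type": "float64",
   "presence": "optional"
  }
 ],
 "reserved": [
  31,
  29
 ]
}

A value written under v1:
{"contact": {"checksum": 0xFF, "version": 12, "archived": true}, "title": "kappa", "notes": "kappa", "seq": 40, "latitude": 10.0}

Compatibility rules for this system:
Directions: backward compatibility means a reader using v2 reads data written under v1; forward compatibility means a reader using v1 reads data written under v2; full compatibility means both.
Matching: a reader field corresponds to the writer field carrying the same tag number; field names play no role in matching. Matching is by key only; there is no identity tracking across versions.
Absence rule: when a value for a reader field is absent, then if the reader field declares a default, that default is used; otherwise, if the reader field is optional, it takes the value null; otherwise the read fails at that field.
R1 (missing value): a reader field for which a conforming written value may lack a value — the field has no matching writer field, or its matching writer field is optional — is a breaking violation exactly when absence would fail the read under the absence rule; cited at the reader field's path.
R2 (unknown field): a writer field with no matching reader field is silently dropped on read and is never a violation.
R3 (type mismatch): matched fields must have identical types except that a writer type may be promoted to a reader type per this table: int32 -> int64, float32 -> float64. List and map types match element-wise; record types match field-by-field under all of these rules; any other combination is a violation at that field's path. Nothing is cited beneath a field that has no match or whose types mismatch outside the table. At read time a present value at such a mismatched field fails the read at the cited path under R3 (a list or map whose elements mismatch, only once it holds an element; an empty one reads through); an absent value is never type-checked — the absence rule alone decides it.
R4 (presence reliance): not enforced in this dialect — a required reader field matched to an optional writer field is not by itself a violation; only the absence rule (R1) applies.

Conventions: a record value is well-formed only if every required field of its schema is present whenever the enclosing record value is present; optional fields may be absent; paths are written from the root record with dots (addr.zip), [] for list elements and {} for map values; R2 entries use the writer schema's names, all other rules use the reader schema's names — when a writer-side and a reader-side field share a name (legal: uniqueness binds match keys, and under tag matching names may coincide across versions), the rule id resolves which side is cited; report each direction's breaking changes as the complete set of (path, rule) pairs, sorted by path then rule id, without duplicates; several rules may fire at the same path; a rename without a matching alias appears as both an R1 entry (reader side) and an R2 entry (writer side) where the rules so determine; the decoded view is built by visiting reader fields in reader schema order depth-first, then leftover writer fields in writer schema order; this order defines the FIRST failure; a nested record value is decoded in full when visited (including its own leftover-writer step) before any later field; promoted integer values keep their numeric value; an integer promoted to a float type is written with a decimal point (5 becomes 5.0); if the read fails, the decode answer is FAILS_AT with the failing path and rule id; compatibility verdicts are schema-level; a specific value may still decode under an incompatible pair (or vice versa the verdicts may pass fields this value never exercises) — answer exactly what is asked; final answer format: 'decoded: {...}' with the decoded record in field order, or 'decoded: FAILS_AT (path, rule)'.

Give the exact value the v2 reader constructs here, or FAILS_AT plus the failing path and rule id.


arrows below run writer -> reader for Account
decode (reader v2):
  contact.checksum := 0xFF
  contact.version := 12
  contact.archived := true (absent -> default)
  contact.weight := null (absent, optional -> null)
  writer contact.archived: unknown -> dropped
  title := "kappa"
  notes := "kappa"
  age := null (absent, optional -> null)
  seq := 40
  factor := 10.0 (absent -> default)
  latitude := 10.0
  => decoded: {"contact": {"checksum": 0xFF, "version": 12, "archived": true, "weight": null}, "title": "kappa", "notes": "kappa", "age": null, "seq": 40, "factor": 10.0, "latitude": 10.0}
diffs on Account not affecting the asked answer:
  field archived in record Money: tag 8 changed to 39 -> triggers nothing under the printed rules; the Account answer is the same either way
  field weight in record Money: type float32 changed to int32 -> matters for Account compatibility verdicts, not for this value's decode

decoded: {"contact": {"checksum": 0xFF, "version": 12, "archived": true, "weight": null}, "title": "kappa", "notes": "kappa", "age": null, "seq": 40, "factor": 10.0, "latitude": 10.0}


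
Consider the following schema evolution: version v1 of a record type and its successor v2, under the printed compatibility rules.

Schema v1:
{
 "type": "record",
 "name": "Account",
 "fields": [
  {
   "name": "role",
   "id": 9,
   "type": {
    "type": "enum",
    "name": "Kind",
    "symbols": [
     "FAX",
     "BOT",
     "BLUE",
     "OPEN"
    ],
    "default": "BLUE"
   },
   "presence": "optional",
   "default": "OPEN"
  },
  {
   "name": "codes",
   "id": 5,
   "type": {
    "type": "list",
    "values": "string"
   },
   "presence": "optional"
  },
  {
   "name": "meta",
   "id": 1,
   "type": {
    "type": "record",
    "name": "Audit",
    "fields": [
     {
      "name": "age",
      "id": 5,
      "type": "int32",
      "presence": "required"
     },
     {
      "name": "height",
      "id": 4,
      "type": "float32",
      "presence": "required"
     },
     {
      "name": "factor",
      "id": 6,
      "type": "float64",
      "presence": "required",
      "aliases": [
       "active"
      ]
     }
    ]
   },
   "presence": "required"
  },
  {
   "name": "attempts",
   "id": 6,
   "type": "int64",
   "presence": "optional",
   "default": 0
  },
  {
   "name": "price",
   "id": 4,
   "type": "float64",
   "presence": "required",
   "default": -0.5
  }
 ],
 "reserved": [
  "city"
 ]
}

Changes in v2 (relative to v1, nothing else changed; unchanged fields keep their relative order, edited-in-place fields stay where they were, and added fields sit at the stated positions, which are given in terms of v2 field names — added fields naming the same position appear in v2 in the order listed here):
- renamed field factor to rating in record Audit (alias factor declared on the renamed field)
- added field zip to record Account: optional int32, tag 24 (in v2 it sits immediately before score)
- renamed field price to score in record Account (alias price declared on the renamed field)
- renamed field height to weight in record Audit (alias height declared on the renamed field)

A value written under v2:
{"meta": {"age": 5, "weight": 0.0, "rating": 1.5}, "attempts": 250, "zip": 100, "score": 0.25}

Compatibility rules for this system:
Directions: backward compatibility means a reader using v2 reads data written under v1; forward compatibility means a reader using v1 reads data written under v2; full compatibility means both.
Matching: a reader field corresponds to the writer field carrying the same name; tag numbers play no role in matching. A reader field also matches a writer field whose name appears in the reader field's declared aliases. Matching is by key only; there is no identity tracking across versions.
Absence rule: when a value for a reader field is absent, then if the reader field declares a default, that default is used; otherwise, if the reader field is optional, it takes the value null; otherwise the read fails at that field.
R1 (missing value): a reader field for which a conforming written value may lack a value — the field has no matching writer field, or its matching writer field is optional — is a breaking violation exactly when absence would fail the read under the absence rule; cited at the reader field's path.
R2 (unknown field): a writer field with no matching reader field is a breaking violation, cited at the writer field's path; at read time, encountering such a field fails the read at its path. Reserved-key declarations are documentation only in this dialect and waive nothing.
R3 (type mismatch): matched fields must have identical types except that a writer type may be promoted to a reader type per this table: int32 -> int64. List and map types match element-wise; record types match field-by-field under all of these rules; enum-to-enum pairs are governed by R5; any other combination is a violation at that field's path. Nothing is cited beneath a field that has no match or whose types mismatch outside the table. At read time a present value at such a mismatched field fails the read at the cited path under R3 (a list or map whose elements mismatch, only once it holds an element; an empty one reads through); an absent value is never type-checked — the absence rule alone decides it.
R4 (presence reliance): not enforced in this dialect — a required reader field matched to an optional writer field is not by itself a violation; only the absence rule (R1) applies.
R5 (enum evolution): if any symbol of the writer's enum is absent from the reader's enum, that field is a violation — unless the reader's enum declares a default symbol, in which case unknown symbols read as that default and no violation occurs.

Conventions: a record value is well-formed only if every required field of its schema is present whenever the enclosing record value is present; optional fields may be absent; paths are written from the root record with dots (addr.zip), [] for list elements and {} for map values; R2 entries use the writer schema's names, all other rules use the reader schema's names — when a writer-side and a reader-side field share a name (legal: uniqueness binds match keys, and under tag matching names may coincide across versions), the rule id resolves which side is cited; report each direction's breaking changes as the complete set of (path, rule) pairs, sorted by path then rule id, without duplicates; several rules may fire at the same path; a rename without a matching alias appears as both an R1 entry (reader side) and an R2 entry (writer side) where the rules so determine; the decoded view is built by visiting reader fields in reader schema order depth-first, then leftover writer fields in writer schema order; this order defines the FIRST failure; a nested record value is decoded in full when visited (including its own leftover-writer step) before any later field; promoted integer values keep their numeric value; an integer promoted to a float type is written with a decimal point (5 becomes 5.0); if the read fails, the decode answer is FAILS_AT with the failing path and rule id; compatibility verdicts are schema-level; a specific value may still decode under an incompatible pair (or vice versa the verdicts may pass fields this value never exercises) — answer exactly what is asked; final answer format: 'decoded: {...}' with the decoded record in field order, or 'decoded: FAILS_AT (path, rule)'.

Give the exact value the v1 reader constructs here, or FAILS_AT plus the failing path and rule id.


the writer's type comes first in each Account pair
migrating the Account value to v1:
  role := "OPEN" (absent -> default)
  codes := null (absent, optional -> null)
  meta.age := 5
  read fails at meta.height under R1 (no fill)
  => FAILS_AT (meta.height, R1)
the rest of the Account diff is inert for this question:
  renamed field factor to rating in record Audit (alias factor declared on the renamed field) -> a verdict-level change on Account — the shown value reads the same
  added field zip to record Account: optional int32, tag 24 (in v2 it sits immediately before score) -> a verdict-level change on Account — the shown value reads the same
  renamed field price to score in record Account (alias price declared on the renamed field) -> a verdict-level change on Account — the shown value reads the same

decoded: FAILS_AT (meta.height, R1)


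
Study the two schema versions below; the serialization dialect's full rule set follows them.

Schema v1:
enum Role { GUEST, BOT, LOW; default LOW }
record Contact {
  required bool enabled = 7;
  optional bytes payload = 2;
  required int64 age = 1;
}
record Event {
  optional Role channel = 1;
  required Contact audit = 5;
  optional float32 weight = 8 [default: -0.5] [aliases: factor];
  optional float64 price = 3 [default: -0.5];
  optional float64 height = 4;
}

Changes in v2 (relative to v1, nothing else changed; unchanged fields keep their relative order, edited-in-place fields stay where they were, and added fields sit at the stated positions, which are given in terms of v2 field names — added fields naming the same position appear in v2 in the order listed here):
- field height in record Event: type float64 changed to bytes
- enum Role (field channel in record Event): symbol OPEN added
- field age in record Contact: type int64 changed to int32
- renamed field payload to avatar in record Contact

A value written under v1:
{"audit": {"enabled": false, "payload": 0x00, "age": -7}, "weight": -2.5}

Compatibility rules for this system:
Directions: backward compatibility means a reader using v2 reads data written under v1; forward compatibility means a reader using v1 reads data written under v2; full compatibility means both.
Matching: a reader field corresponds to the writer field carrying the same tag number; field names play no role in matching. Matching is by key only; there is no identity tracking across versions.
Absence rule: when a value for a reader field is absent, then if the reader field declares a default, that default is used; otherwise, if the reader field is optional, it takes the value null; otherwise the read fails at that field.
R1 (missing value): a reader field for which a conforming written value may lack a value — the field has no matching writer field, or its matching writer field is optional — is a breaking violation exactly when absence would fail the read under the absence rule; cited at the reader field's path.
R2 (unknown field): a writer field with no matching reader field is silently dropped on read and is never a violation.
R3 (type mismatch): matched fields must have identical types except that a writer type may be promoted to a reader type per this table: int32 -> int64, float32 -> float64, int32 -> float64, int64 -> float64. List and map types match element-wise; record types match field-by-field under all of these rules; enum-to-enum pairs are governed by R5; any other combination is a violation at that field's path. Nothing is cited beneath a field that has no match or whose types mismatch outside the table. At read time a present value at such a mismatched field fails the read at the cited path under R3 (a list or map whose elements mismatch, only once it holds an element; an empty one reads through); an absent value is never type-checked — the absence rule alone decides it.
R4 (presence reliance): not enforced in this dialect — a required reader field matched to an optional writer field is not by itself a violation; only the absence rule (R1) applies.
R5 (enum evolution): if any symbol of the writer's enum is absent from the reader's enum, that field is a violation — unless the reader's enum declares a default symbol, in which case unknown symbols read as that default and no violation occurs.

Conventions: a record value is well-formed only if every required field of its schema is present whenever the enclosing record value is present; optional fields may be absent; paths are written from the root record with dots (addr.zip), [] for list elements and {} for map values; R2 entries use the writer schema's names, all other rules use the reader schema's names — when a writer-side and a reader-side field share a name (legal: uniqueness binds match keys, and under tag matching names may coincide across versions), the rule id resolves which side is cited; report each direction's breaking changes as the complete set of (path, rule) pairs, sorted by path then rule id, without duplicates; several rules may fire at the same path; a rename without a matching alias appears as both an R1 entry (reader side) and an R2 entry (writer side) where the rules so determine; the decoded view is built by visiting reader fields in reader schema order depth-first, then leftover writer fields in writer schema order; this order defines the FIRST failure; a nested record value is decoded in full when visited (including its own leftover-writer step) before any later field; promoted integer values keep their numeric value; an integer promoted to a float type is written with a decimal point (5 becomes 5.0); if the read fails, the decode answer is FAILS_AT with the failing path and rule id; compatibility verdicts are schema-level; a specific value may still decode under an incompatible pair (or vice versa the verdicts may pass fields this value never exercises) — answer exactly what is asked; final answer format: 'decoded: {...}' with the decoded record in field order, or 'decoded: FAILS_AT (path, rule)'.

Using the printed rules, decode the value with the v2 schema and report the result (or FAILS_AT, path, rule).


in Event below, arrows point writer -> reader
decode walk for Event under reader schema v2:
  channel := null (absent, optional -> null)
  audit.enabled := false
  audit.avatar := 0x00 (from writer payload)
  read fails at audit.age under R3
  => FAILS_AT (audit.age, R3)
remaining Event differences; none change what is asked:
  field height in record Event: type float64 changed to bytes -> affects the rule determinations only; this particular Event value decodes identically
  enum Role (field channel in record Event): symbol OPEN added -> fires no rule on Event under this dialect and leaves the result unchanged
  renamed field payload to avatar in record Contact -> fires no rule on Event under this dialect and leaves the result unchanged

decoded: FAILS_AT (audit.age, R3)


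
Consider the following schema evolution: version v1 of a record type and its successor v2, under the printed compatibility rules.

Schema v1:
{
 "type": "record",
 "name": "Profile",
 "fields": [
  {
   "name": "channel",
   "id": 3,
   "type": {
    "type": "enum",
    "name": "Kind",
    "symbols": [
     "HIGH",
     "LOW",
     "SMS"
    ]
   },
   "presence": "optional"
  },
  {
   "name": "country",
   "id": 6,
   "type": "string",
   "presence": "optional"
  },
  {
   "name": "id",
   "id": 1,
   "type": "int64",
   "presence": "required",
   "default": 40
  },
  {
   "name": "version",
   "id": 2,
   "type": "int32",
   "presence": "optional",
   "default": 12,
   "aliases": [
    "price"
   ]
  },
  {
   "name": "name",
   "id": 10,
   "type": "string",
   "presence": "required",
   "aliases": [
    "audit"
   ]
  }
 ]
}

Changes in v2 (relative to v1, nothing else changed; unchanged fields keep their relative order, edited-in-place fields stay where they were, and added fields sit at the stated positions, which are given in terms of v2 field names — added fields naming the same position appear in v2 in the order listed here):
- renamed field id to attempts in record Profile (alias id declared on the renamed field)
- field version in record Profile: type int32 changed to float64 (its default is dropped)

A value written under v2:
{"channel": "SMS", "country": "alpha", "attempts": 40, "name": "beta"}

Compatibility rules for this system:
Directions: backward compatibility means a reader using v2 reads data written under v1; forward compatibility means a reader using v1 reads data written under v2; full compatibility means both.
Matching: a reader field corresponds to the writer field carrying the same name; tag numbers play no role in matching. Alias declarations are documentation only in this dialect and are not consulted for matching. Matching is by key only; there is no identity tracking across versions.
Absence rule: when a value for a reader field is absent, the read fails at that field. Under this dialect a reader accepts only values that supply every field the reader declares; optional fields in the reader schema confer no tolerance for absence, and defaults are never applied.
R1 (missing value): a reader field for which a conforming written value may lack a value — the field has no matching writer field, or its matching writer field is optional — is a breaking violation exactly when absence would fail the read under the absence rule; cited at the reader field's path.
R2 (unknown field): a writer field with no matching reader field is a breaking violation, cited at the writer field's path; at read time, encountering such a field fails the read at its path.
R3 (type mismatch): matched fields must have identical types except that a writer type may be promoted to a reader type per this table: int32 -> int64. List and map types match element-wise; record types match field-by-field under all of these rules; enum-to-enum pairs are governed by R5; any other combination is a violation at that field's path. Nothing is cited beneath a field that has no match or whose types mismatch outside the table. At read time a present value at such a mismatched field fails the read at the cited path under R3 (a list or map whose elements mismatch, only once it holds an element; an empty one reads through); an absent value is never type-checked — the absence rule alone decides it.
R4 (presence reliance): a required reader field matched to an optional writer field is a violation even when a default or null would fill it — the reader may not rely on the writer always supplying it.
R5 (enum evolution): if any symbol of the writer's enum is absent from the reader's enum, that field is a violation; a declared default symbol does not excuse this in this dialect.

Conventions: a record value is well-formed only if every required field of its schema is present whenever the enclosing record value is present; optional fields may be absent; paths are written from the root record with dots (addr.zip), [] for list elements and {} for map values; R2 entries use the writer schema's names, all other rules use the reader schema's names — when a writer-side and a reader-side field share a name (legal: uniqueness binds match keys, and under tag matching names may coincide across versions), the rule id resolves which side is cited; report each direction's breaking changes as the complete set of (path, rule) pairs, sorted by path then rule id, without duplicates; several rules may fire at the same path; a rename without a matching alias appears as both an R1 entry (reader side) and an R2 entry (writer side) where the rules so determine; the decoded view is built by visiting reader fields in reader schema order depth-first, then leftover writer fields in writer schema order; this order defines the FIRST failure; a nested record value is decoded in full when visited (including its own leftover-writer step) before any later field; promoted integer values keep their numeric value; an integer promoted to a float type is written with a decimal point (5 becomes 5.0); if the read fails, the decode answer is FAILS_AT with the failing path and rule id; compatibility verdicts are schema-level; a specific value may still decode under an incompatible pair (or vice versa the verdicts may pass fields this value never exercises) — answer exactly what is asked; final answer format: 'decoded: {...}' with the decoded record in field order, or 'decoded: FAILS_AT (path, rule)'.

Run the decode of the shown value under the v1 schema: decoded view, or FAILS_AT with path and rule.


the writer's type comes first in each Profile pair
migrating the Profile value to v1:
  channel := "SMS"
  country := "alpha"
  read fails at id under R1 (no fill)
  => FAILS_AT (id, R1)
diffs on Profile not affecting the asked answer:
  field version in record Profile: type int32 changed to float64 (its default is dropped) -> changes Profile's schema-level verdicts only — the decode of this value is the same

decoded: FAILS_AT (id, R1)


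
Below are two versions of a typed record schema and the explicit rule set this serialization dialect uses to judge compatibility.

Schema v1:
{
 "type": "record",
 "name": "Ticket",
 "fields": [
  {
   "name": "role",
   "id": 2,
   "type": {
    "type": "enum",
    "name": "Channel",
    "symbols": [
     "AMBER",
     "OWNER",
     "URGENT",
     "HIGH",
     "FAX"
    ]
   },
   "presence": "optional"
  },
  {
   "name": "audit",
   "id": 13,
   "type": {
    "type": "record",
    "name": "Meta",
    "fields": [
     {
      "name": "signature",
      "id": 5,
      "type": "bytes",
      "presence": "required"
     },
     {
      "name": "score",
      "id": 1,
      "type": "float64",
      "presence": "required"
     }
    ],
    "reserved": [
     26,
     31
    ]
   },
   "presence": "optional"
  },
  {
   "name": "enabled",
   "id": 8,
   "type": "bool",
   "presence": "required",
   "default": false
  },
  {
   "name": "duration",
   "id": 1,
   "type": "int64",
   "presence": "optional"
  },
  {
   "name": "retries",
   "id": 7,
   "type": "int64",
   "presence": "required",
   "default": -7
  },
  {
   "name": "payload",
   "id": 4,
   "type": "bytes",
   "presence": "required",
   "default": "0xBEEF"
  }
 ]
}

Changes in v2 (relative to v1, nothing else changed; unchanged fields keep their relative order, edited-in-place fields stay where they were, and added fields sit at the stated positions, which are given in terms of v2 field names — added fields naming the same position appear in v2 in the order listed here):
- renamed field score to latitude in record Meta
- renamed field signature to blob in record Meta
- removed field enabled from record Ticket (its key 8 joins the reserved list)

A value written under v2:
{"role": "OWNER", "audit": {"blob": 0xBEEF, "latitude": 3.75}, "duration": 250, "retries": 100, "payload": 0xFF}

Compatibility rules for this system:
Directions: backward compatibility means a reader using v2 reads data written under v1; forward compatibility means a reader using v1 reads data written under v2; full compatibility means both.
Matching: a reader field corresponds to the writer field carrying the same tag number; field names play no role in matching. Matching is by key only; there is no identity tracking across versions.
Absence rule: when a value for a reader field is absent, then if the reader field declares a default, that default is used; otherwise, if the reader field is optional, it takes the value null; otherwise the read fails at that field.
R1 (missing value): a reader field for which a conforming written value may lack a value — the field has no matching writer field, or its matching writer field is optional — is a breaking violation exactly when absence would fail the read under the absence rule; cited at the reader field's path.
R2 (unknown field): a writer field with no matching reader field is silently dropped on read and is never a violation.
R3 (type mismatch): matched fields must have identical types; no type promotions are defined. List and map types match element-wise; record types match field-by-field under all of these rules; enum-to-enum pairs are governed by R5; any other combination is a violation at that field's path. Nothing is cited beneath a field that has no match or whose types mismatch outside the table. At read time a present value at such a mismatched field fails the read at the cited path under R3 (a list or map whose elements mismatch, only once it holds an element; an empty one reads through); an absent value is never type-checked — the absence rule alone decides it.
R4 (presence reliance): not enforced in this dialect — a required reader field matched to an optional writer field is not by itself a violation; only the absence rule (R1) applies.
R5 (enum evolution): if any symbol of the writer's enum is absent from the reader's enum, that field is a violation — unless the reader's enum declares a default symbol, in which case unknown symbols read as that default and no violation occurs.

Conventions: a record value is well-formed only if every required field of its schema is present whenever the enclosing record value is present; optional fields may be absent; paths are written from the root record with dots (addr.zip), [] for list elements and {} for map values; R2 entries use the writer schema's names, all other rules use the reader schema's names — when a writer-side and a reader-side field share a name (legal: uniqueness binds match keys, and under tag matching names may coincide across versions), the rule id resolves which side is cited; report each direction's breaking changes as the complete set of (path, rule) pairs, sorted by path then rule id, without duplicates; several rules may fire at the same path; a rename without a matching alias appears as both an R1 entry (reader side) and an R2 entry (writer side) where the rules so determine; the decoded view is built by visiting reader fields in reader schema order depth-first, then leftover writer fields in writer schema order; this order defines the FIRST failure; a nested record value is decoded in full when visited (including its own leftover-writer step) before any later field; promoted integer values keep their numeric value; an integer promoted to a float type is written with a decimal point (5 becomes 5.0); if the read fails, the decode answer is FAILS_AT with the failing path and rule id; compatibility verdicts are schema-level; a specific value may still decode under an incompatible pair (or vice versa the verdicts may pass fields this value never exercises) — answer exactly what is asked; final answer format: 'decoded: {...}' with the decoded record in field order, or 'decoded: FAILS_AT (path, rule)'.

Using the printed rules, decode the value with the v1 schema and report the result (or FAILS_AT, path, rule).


decoded: {"role": "OWNER", "audit": {"signature": 0xBEEF, "score": 3.75}, "enabled": false, "duration": 250, "retries": 100, "payload": 0xFF}

the writer's type comes first in each Ticket pair
migrating the Ticket value to v1:
  role := "OWNER"
  audit.signature := 0xBEEF (from writer blob)
  audit.score := 3.75 (from writer latitude)
  enabled := false (no value, default fills)
  duration := 250
  retries := 100
  payload := 0xFF
  => decoded: {"role": "OWNER", "audit": {"signature": 0xBEEF, "score": 3.75}, "enabled": false, "duration": 250, "retries": 100, "payload": 0xFF}
the rest of the Ticket diff is inert for this question:
  renamed field score to latitude in record Meta -> triggers nothing under the printed rules; the Ticket answer is the same either way
  renamed field signature to blob in record Meta -> triggers nothing under the printed rules; the Ticket answer is the same either way
  removed field enabled from record Ticket (its key 8 joins the reserved list) -> triggers nothing under the printed rules; the Ticket answer is the same either way


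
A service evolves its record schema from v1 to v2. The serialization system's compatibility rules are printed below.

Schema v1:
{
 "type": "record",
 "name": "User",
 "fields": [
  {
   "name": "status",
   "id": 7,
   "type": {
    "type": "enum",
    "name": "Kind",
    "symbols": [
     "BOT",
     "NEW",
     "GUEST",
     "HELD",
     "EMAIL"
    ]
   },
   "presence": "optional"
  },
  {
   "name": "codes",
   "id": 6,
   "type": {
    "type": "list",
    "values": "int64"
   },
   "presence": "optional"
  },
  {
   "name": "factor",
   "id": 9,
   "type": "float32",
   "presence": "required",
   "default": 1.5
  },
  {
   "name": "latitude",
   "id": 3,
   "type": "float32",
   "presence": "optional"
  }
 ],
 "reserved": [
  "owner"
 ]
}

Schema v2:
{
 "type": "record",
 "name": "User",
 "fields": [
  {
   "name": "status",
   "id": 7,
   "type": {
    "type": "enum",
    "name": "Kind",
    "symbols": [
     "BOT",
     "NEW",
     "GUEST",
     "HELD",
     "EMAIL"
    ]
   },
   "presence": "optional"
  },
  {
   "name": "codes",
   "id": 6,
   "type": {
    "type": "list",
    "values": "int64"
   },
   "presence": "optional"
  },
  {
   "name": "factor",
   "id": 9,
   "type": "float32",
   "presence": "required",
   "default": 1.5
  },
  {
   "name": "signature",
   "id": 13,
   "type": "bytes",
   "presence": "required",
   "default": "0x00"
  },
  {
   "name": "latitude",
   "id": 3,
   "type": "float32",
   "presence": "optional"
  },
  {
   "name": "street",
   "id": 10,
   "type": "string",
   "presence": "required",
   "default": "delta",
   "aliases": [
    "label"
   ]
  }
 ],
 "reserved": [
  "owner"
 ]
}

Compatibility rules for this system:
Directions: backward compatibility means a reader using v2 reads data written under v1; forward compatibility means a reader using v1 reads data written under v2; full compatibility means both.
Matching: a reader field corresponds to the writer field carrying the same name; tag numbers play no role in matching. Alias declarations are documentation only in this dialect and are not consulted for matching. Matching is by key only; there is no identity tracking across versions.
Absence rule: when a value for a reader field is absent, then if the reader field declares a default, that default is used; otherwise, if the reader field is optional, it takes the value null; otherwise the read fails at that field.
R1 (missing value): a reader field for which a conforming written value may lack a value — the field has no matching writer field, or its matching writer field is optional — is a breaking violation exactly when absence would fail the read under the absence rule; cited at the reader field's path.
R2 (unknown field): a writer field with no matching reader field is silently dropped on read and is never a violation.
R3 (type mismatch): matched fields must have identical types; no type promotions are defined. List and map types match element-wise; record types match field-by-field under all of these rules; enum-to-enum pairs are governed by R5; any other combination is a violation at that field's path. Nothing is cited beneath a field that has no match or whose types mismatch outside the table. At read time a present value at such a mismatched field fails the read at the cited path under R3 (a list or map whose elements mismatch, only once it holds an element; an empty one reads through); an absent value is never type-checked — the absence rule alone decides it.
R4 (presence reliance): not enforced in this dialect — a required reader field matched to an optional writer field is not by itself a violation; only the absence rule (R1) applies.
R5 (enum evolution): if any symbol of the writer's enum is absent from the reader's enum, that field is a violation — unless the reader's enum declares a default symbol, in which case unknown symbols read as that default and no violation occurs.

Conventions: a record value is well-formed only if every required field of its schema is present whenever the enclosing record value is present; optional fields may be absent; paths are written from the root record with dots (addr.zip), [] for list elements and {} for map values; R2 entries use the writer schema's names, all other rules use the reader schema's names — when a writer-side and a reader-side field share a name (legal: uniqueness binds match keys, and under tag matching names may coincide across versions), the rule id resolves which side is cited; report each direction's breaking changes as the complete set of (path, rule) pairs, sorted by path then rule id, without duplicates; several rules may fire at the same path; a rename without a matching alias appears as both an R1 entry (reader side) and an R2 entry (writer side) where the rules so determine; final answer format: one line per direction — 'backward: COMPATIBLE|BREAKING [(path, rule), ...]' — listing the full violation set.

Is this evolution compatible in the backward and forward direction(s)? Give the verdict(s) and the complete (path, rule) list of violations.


each type pair in User: writer, then reader
backward for User (reader v2, writer v1):
  writer optional, Kind -> Kind: reader status maps from writer status
  writer optional, list<int64> -> list<int64>: reader codes maps from writer codes
  writer required, float32 -> float32: reader factor maps from writer factor
  signature: no writer match
  writer optional, float32 -> float32: reader latitude maps from writer latitude
  street: no writer match
  nothing fires on User: backward is COMPATIBLE
forward for User (reader v1, writer v2):
  writer optional, Kind -> Kind: reader status maps from writer status
  writer optional, list<int64> -> list<int64>: reader codes maps from writer codes
  writer required, float32 -> float32: reader factor maps from writer factor
  writer optional, float32 -> float32: reader latitude maps from writer latitude
  signature (writer side), unknown to reader
  street (writer side), unknown to reader
  nothing fires on User: forward is COMPATIBLE

backward: COMPATIBLE []; forward: COMPATIBLE []


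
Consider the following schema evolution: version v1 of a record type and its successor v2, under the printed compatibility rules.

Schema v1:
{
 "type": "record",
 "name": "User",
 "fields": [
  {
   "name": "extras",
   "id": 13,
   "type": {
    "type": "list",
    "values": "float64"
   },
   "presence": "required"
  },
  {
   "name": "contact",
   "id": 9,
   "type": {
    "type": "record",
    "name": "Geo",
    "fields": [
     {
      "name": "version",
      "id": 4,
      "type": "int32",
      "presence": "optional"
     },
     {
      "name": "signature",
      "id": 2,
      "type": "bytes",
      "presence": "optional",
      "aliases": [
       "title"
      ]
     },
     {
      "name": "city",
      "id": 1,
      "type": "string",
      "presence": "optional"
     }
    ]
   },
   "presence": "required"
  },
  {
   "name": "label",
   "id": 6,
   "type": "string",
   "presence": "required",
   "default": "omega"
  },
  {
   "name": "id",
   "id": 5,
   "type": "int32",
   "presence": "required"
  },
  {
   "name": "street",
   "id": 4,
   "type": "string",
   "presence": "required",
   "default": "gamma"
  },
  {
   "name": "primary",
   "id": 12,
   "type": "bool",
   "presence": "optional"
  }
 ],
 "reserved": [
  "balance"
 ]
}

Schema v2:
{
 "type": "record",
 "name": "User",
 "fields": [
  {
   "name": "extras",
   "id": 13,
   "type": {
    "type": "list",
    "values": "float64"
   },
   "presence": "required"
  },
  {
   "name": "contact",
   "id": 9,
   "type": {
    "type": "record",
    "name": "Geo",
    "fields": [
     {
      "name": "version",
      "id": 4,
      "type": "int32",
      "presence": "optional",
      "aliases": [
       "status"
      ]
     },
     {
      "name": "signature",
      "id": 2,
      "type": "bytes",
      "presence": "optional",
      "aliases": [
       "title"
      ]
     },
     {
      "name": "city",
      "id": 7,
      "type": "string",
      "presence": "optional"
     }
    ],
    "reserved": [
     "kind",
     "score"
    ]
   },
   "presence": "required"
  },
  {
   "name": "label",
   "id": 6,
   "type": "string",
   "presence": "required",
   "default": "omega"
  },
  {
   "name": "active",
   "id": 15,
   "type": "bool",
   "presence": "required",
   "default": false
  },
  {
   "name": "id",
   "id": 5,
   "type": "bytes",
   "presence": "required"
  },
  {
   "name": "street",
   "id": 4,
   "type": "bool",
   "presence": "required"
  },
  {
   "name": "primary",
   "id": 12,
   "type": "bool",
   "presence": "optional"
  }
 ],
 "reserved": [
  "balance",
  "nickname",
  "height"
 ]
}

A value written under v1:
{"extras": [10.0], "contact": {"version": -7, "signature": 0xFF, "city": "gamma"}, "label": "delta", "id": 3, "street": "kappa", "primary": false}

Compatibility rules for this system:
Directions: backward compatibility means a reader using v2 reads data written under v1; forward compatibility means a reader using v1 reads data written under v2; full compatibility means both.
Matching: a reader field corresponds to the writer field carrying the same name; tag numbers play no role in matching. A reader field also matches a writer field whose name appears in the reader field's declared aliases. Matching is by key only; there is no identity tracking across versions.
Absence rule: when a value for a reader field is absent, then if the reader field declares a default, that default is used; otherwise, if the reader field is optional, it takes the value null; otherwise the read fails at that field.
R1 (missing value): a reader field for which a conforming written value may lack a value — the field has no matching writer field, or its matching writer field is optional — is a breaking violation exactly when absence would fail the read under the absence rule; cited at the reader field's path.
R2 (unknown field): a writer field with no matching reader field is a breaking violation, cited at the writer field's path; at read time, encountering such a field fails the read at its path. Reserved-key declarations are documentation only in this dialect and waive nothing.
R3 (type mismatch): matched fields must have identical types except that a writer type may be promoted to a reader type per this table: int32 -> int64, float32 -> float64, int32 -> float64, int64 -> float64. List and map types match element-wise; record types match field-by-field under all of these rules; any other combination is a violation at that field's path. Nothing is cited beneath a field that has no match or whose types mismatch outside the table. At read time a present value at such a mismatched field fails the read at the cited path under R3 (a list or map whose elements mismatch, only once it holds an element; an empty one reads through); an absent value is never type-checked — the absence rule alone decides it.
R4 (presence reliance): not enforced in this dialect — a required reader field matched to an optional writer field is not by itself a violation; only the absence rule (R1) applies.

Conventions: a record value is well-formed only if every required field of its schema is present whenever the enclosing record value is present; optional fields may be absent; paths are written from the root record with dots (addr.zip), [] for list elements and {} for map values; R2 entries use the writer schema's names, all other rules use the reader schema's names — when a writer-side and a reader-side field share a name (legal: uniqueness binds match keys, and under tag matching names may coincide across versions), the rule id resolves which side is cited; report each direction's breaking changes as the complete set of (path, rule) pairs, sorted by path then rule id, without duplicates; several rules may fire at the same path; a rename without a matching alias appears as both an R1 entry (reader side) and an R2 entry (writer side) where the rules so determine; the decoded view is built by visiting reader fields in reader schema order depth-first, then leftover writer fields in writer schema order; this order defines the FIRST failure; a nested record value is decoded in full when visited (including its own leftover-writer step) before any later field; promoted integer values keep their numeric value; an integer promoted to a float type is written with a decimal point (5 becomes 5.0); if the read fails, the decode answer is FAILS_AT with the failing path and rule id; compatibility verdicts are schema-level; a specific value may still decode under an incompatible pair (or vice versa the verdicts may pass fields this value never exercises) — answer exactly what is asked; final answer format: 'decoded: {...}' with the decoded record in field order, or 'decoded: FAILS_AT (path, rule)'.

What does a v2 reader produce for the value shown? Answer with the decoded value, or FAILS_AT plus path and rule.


decoded: FAILS_AT (id, R3)

each type pair in User: writer, then reader
decoding the User value with the v2 reader:
  extras := [10.0]
  contact.version := -7
  contact.signature := 0xFF
  contact.city := "gamma"
  label := "delta"
  active := false (absent -> default)
  read fails at id under R3
  => FAILS_AT (id, R3)
diffs on User not affecting the asked answer:
  field street in record User: type string changed to bool (its default is dropped) -> a verdict-level change on User — the shown value reads the same
  field city in record Geo: tag 1 changed to 7 -> fires no rule on User under this dialect and leaves the result unchanged
  added field active to record User: required bool, tag 15, default false (in v2 it sits immediately before id) -> a verdict-level change on User — the shown value reads the same
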